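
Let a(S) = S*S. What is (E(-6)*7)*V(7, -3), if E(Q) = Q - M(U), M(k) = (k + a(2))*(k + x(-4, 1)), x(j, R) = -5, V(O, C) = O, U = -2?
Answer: 392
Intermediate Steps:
a(S) = S**2
M(k) = (-5 + k)*(4 + k) (M(k) = (k + 2**2)*(k - 5) = (k + 4)*(-5 + k) = (4 + k)*(-5 + k) = (-5 + k)*(4 + k))
E(Q) = 14 + Q (E(Q) = Q - (-20 + (-2)**2 - 1*(-2)) = Q - (-20 + 4 + 2) = Q - 1*(-14) = Q + 14 = 14 + Q)
(E(-6)*7)*V(7, -3) = ((14 - 6)*7)*7 = (8*7)*7 = 56*7 = 392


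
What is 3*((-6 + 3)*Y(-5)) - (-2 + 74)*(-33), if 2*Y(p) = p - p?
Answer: 2376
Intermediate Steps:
Y(p) = 0 (Y(p) = (p - p)/2 = (½)*0 = 0)
3*((-6 + 3)*Y(-5)) - (-2 + 74)*(-33) = 3*((-6 + 3)*0) - (-2 + 74)*(-33) = 3*(-3*0) - 72*(-33) = 3*0 - 1*(-2376) = 0 + 2376 = 2376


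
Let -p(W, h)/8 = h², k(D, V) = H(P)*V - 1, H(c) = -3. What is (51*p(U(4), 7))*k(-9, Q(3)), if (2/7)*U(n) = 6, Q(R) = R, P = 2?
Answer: 199920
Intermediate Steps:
k(D, V) = -1 - 3*V (k(D, V) = -3*V - 1 = -1 - 3*V)
U(n) = 21 (U(n) = (7/2)*6 = 21)
p(W, h) = -8*h²
(51*p(U(4), 7))*k(-9, Q(3)) = (51*(-8*7²))*(-1 - 3*3) = (51*(-8*49))*(-1 - 9) = (51*(-392))*(-10) = -19992*(-10) = 199920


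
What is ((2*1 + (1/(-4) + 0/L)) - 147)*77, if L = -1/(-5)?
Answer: -44737/4 ≈ -11184.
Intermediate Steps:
L = 1/5 (L = -1*(-1/5) = 1/5 ≈ 0.20000)
((2*1 + (1/(-4) + 0/L)) - 147)*77 = ((2*1 + (1/(-4) + 0/(1/5))) - 147)*77 = ((2 + (1*(-1/4) + 0*5)) - 147)*77 = ((2 + (-1/4 + 0)) - 147)*77 = ((2 - 1/4) - 147)*77 = (7/4 - 147)*77 = -581/4*77 = -44737/4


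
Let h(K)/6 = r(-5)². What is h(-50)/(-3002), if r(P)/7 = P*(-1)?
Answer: -3675/1501 ≈ -2.4484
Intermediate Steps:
r(P) = -7*P (r(P) = 7*(P*(-1)) = 7*(-P) = -7*P)
h(K) = 7350 (h(K) = 6*(-7*(-5))² = 6*35² = 6*1225 = 7350)
h(-50)/(-3002) = 7350/(-3002) = 7350*(-1/3002) = -3675/1501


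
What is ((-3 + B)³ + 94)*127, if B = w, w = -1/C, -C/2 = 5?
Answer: 8840597/1000 ≈ 8840.6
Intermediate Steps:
C = -10 (C = -2*5 = -10)
w = ⅒ (w = -1/(-10) = -1*(-⅒) = ⅒ ≈ 0.10000)
B = ⅒ ≈ 0.10000
((-3 + B)³ + 94)*127 = ((-3 + ⅒)³ + 94)*127 = ((-29/10)³ + 94)*127 = (-24389/1000 + 94)*127 = (69611/1000)*127 = 8840597/1000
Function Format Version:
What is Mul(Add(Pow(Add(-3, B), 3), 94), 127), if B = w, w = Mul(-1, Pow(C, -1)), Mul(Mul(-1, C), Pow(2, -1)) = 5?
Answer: Rational(8840597, 1000) ≈ 8840.6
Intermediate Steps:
C = -10 (C = Mul(-2, 5) = -10)
w = Rational(1, 10) (w = Mul(-1, Pow(-10, -1)) = Mul(-1, Rational(-1, 10)) = Rational(1, 10) ≈ 0.10000)
B = Rational(1, 10) ≈ 0.10000
Mul(Add(Pow(Add(-3, B), 3), 94), 127) = Mul(Add(Pow(Add(-3, Rational(1, 10)), 3), 94), 127) = Mul(Add(Pow(Rational(-29, 10), 3), 94), 127) = Mul(Add(Rational(-24389, 1000), 94), 127) = Mul(Rational(69611, 1000), 127) = Rational(8840597, 1000)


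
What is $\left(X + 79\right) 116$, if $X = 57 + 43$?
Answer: $20764$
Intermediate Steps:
$X = 100$
$\left(X + 79\right) 116 = \left(100 + 79\right) 116 = 179 \cdot 116 = 20764$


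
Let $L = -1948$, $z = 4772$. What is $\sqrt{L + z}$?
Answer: $2 \sqrt{706} \approx 53.141$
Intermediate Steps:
$\sqrt{L + z} = \sqrt{-1948 + 4772} = \sqrt{2824} = 2 \sqrt{706}$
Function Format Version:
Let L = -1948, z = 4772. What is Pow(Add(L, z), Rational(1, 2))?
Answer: Mul(2, Pow(706, Rational(1, 2))) ≈ 53.141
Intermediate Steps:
Pow(Add(L, z), Rational(1, 2)) = Pow(Add(-1948, 4772), Rational(1, 2)) = Pow(2824, Rational(1, 2)) = Mul(2, Pow(706, Rational(1, 2)))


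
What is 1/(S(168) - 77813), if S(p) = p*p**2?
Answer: 1/4663819 ≈ 2.1442e-7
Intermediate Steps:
S(p) = p**3
1/(S(168) - 77813) = 1/(168**3 - 77813) = 1/(4741632 - 77813) = 1/4663819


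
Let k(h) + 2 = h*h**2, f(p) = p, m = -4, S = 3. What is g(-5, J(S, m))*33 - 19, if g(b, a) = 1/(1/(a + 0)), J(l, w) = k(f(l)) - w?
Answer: 938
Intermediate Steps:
k(h) = -2 + h**3 (k(h) = -2 + h*h**2 = -2 + h**3)
J(l, w) = -2 + l**3 - w (J(l, w) = (-2 + l**3) - w = -2 + l**3 - w)
g(b, a) = a (g(b, a) = 1/(1/a) = a)
g(-5, J(S, m))*33 - 19 = (-2 + 3**3 - 1*(-4))*33 - 19 = (-2 + 27 + 4)*33 - 19 = 29*33 - 19 = 957 - 19 = 938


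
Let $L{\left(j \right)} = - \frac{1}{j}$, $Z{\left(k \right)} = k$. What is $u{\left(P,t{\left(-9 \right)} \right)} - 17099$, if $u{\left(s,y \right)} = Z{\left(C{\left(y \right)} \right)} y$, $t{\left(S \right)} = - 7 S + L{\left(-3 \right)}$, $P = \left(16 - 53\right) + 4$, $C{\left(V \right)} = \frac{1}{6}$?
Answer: $- \frac{153796}{9} \approx -17088.0$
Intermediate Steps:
$C{\left(V \right)} = \frac{1}{6}$
$P = -33$ ($P = -37 + 4 = -33$)
$t{\left(S \right)} = \frac{1}{3} - 7 S$ ($t{\left(S \right)} = - 7 S - \frac{1}{-3} = - 7 S - - \frac{1}{3} = - 7 S + \frac{1}{3} = \frac{1}{3} - 7 S$)
$u{\left(s,y \right)} = \frac{y}{6}$
$u{\left(P,t{\left(-9 \right)} \right)} - 17099 = \frac{\frac{1}{3} - -63}{6} - 17099 = \frac{\frac{1}{3} + 63}{6} - 17099 = \frac{1}{6} \cdot \frac{190}{3} - 17099 = \frac{95}{9} - 17099 = - \frac{153796}{9}$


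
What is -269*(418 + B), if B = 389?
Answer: -217083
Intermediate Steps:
-269*(418 + B) = -269*(418 + 389) = -269*807 = -217083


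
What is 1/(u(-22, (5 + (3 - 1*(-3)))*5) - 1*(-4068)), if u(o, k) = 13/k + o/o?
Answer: 55/223808 ≈ 0.00024575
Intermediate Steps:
u(o, k) = 1 + 13/k (u(o, k) = 13/k + 1 = 1 + 13/k)
1/(u(-22, (5 + (3 - 1*(-3)))*5) - 1*(-4068)) = 1/((13 + (5 + (3 - 1*(-3)))*5)/(((5 + (3 - 1*(-3)))*5)) - 1*(-4068)) = 1/((13 + (5 + (3 + 3))*5)/(((5 + (3 + 3))*5)) + 4068) = 1/((13 + (5 + 6)*5)/(((5 + 6)*5)) + 4068) = 1/((13 + 11*5)/((11*5)) + 4068) = 1/((13 + 55)/55 + 4068) = 1/((1/55)*68 + 4068) = 1/(68/55 + 4068) = 1/(223808/55) = 55/223808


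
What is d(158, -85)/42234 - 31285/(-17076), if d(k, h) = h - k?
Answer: 219523537/120197964 ≈ 1.8263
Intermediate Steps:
d(158, -85)/42234 - 31285/(-17076) = (-85 - 1*158)/42234 - 31285/(-17076) = (-85 - 158)*(1/42234) - 31285*(-1/17076) = -243*1/42234 + 31285/17076 = -81/14078 + 31285/17076 = 219523537/120197964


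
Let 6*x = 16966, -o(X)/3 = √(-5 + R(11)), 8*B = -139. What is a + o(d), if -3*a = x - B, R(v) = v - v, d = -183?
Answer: -68281/72 - 3*I*√5 ≈ -948.35 - 6.7082*I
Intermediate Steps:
R(v) = 0
B = -139/8 (B = (⅛)*(-139) = -139/8 ≈ -17.375)
o(X) = -3*I*√5 (o(X) = -3*√(-5 + 0) = -3*I*√5)
x = 8483/3 (x = (⅙)*16966 = 8483/3 ≈ 2827.7)
a = -68281/72 (a = -(8483/3 - 1*(-139/8))/3 = -(8483/3 + 139/8)/3 = -⅓*68281/24 = -68281/72 ≈ -948.35)
a + o(d) = -68281/72 - 3*I*√5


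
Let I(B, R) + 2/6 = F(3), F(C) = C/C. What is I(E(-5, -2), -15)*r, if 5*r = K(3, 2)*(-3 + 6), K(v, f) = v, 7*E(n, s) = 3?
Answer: 6/5 ≈ 1.2000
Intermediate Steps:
E(n, s) = 3/7 (E(n, s) = (⅐)*3 = 3/7)
F(C) = 1
I(B, R) = ⅔ (I(B, R) = -⅓ + 1 = ⅔)
r = 9/5 (r = (3*(-3 + 6))/5 = (3*3)/5 = (⅕)*9 = 9/5 ≈ 1.8000)
I(E(-5, -2), -15)*r = (⅔)*(9/5) = 6/5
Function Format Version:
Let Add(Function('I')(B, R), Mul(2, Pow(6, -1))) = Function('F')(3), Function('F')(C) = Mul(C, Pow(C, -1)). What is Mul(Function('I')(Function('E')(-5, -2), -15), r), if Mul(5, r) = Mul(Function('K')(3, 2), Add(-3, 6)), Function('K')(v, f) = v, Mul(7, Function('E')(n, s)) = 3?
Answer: Rational(6, 5) ≈ 1.2000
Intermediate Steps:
Function('E')(n, s) = Rational(3, 7) (Function('E')(n, s) = Mul(Rational(1, 7), 3) = Rational(3, 7))
Function('F')(C) = 1
Function('I')(B, R) = Rational(2, 3) (Function('I')(B, R) = Add(Rational(-1, 3), 1) = Rational(2, 3))
r = Rational(9, 5) (r = Mul(Rational(1, 5), Mul(3, Add(-3, 6))) = Mul(Rational(1, 5), Mul(3, 3)) = Mul(Rational(1, 5), 9) = Rational(9, 5) ≈ 1.8000)
Mul(Function('I')(Function('E')(-5, -2), -15), r) = Mul(Rational(2, 3), Rational(9, 5)) = Rational(6, 5)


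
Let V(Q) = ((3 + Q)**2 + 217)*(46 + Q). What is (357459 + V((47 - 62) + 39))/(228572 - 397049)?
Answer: -423679/168477 ≈ -2.5148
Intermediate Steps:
V(Q) = (46 + Q)*(217 + (3 + Q)**2) (V(Q) = (217 + (3 + Q)**2)*(46 + Q) = (46 + Q)*(217 + (3 + Q)**2))
(357459 + V((47 - 62) + 39))/(228572 - 397049) = (357459 + (10396 + ((47 - 62) + 39)**3 + 52*((47 - 62) + 39)**2 + 502*((47 - 62) + 39)))/(228572 - 397049) = (357459 + (10396 + (-15 + 39)**3 + 52*(-15 + 39)**2 + 502*(-15 + 39)))/(-168477) = (357459 + (10396 + 24**3 + 52*24**2 + 502*24))*(-1/168477) = (357459 + (10396 + 13824 + 52*576 + 12048))*(-1/168477) = (357459 + (10396 + 13824 + 29952 + 12048))*(-1/168477) = (357459 + 66220)*(-1/168477) = 423679*(-1/168477) = -423679/168477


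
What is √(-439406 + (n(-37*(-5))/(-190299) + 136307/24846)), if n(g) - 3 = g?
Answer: I*√1091450454614591787385374/1576056318 ≈ 662.87*I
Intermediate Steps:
n(g) = 3 + g
√(-439406 + (n(-37*(-5))/(-190299) + 136307/24846)) = √(-439406 + ((3 - 37*(-5))/(-190299) + 136307/24846)) = √(-439406 + ((3 + 185)*(-1/190299) + 136307*(1/24846))) = √(-439406 + (188*(-1/190299) + 136307/24846)) = √(-439406 + (-188/190299 + 136307/24846)) = √(-439406 + 8644804915/1576056318) = √(-692519957662193/1576056318) = I*√1091450454614591787385374/1576056318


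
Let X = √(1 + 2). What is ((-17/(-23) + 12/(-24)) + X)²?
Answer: 6469/2116 + 11*√3/23 ≈ 3.8856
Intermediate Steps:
X = √3 ≈ 1.7320
((-17/(-23) + 12/(-24)) + X)² = ((-17/(-23) + 12/(-24)) + √3)² = ((-17*(-1/23) + 12*(-1/24)) + √3)² = ((17/23 - ½) + √3)² = (11/46 + √3)²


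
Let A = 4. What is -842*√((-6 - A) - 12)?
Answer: -842*I*√22 ≈ -3949.3*I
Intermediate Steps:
-842*√((-6 - A) - 12) = -842*√((-6 - 1*4) - 12) = -842*√((-6 - 4) - 12) = -842*√(-10 - 12) = -842*I*√22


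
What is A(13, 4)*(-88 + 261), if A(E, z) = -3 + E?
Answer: 1730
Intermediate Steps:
A(13, 4)*(-88 + 261) = (-3 + 13)*(-88 + 261) = 10*173 = 1730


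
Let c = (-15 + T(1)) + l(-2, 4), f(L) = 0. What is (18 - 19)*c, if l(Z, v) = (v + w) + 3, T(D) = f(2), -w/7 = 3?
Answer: 29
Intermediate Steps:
w = -21 (w = -7*3 = -21)
T(D) = 0
l(Z, v) = -18 + v (l(Z, v) = (v - 21) + 3 = (-21 + v) + 3 = -18 + v)
c = -29 (c = (-15 + 0) + (-18 + 4) = -15 - 14 = -29)
(18 - 19)*c = (18 - 19)*(-29) = -1*(-29) = 29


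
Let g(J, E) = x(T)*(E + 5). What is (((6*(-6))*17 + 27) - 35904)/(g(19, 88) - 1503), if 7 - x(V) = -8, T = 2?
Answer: 12163/36 ≈ 337.86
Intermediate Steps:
x(V) = 15 (x(V) = 7 - 1*(-8) = 7 + 8 = 15)
g(J, E) = 75 + 15*E (g(J, E) = 15*(E + 5) = 15*(5 + E) = 75 + 15*E)
(((6*(-6))*17 + 27) - 35904)/(g(19, 88) - 1503) = (((6*(-6))*17 + 27) - 35904)/((75 + 15*88) - 1503) = ((-36*17 + 27) - 35904)/((75 + 1320) - 1503) = ((-612 + 27) - 35904)/(1395 - 1503) = (-585 - 35904)/(-108) = -36489*(-1/108) = 12163/36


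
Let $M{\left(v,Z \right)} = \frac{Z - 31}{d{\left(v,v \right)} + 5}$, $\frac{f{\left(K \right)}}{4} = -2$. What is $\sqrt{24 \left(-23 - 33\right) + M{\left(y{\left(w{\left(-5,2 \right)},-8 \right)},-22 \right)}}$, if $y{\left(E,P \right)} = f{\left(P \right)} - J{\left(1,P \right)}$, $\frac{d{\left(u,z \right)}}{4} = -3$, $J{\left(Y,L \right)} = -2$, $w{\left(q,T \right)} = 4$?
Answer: $\frac{i \sqrt{65485}}{7} \approx 36.557 i$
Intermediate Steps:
$f{\left(K \right)} = -8$ ($f{\left(K \right)} = 4 \left(-2\right) = -8$)
$d{\left(u,z \right)} = -12$ ($d{\left(u,z \right)} = 4 \left(-3\right) = -12$)
$y{\left(E,P \right)} = -6$ ($y{\left(E,P \right)} = -8 - -2 = -8 + 2 = -6$)
$M{\left(v,Z \right)} = \frac{31}{7} - \frac{Z}{7}$ ($M{\left(v,Z \right)} = \frac{Z - 31}{-12 + 5} = \frac{-31 + Z}{-7} = \left(-31 + Z\right) \left(- \frac{1}{7}\right) = \frac{31}{7} - \frac{Z}{7}$)
$\sqrt{24 \left(-23 - 33\right) + M{\left(y{\left(w{\left(-5,2 \right)},-8 \right)},-22 \right)}} = \sqrt{24 \left(-23 - 33\right) + \left(\frac{31}{7} - - \frac{22}{7}\right)} = \sqrt{24 \left(-56\right) + \left(\frac{31}{7} + \frac{22}{7}\right)} = \sqrt{-1344 + \frac{53}{7}} = \sqrt{- \frac{9355}{7}} = \frac{i \sqrt{65485}}{7}$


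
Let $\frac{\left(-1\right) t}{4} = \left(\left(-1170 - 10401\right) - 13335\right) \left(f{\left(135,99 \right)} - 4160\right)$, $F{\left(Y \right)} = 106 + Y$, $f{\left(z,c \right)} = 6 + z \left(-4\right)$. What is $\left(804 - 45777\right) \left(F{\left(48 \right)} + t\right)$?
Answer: $21030944447646$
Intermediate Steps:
$f{\left(z,c \right)} = 6 - 4 z$
$t = -467635056$ ($t = - 4 \left(\left(-1170 - 10401\right) - 13335\right) \left(\left(6 - 540\right) - 4160\right) = - 4 \left(-11571 - 13335\right) \left(\left(6 - 540\right) - 4160\right) = - 4 \left(- 24906 \left(-534 - 4160\right)\right) = - 4 \left(\left(-24906\right) \left(-4694\right)\right) = \left(-4\right) 116908764 = -467635056$)
$\left(804 - 45777\right) \left(F{\left(48 \right)} + t\right) = \left(804 - 45777\right) \left(\left(106 + 48\right) - 467635056\right) = - 44973 \left(154 - 467635056\right) = \left(-44973\right) \left(-467634902\right) = 21030944447646$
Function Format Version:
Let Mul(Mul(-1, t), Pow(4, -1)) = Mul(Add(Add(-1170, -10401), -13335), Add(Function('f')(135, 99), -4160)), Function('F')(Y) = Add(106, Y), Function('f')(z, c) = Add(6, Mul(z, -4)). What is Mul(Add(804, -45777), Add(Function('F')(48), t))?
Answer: 21030944447646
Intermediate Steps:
Function('f')(z, c) = Add(6, Mul(-4, z))
t = -467635056 (t = Mul(-4, Mul(Add(Add(-1170, -10401), -13335), Add(Add(6, Mul(-4, 135)), -4160))) = Mul(-4, Mul(Add(-11571, -13335), Add(Add(6, -540), -4160))) = Mul(-4, Mul(-24906, Add(-534, -4160))) = Mul(-4, Mul(-24906, -4694)) = Mul(-4, 116908764) = -467635056)
Mul(Add(804, -45777), Add(Function('F')(48), t)) = Mul(Add(804, -45777), Add(Add(106, 48), -467635056)) = Mul(-44973, Add(154, -467635056)) = Mul(-44973, -467634902) = 21030944447646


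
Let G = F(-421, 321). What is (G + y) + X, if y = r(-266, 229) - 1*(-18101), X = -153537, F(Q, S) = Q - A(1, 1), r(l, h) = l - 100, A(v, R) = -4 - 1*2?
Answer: -136217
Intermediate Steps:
A(v, R) = -6 (A(v, R) = -4 - 2 = -6)
r(l, h) = -100 + l
F(Q, S) = 6 + Q (F(Q, S) = Q - 1*(-6) = Q + 6 = 6 + Q)
G = -415 (G = 6 - 421 = -415)
y = 17735 (y = (-100 - 266) - 1*(-18101) = -366 + 18101 = 17735)
(G + y) + X = (-415 + 17735) - 153537 = 17320 - 153537 = -136217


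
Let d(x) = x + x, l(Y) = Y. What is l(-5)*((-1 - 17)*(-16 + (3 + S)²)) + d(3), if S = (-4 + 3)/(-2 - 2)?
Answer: -3867/8 ≈ -483.38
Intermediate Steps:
S = ¼ (S = -1/(-4) = -1*(-¼) = ¼ ≈ 0.25000)
d(x) = 2*x
l(-5)*((-1 - 17)*(-16 + (3 + S)²)) + d(3) = -5*(-1 - 17)*(-16 + (3 + ¼)²) + 2*3 = -(-90)*(-16 + (13/4)²) + 6 = -(-90)*(-16 + 169/16) + 6 = -(-90)*(-87)/16 + 6 = -5*783/8 + 6 = -3915/8 + 6 = -3867/8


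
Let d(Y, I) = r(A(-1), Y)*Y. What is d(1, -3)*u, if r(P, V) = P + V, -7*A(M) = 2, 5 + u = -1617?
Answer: -8110/7 ≈ -1158.6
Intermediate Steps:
u = -1622 (u = -5 - 1617 = -1622)
A(M) = -2/7 (A(M) = -⅐*2 = -2/7)
d(Y, I) = Y*(-2/7 + Y) (d(Y, I) = (-2/7 + Y)*Y = Y*(-2/7 + Y))
d(1, -3)*u = ((⅐)*1*(-2 + 7*1))*(-1622) = ((⅐)*1*(-2 + 7))*(-1622) = ((⅐)*1*5)*(-1622) = (5/7)*(-1622) = -8110/7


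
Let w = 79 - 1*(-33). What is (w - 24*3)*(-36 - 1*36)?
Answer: -2880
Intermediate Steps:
w = 112 (w = 79 + 33 = 112)
(w - 24*3)*(-36 - 1*36) = (112 - 24*3)*(-36 - 1*36) = (112 - 72)*(-36 - 36) = 40*(-72) = -2880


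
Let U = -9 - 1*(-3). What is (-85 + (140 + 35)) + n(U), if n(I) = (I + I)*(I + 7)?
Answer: 78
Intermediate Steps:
U = -6 (U = -9 + 3 = -6)
n(I) = 2*I*(7 + I) (n(I) = (2*I)*(7 + I) = 2*I*(7 + I))
(-85 + (140 + 35)) + n(U) = (-85 + (140 + 35)) + 2*(-6)*(7 - 6) = (-85 + 175) + 2*(-6)*1 = 90 - 12 = 78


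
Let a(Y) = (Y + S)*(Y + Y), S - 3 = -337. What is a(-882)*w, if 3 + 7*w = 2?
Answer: -306432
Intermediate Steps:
S = -334 (S = 3 - 337 = -334)
a(Y) = 2*Y*(-334 + Y) (a(Y) = (Y - 334)*(Y + Y) = (-334 + Y)*(2*Y) = 2*Y*(-334 + Y))
w = -1/7 (w = -3/7 + (1/7)*2 = -3/7 + 2/7 = -1/7 ≈ -0.14286)
a(-882)*w = (2*(-882)*(-334 - 882))*(-1/7) = (2*(-882)*(-1216))*(-1/7) = 2145024*(-1/7) = -306432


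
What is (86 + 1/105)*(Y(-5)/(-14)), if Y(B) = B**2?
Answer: -45155/294 ≈ -153.59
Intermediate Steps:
(86 + 1/105)*(Y(-5)/(-14)) = (86 + 1/105)*((-5)**2/(-14)) = (86 + 1/105)*(25*(-1/14)) = (9031/105)*(-25/14) = -45155/294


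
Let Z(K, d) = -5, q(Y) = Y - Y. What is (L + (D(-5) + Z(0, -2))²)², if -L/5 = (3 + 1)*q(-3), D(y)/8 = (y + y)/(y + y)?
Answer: 81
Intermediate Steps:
q(Y) = 0
D(y) = 8 (D(y) = 8*((y + y)/(y + y)) = 8*((2*y)/((2*y))) = 8*((2*y)*(1/(2*y))) = 8*1 = 8)
L = 0 (L = -5*(3 + 1)*0 = -20*0 = -5*0 = 0)
(L + (D(-5) + Z(0, -2))²)² = (0 + (8 - 5)²)² = (0 + 3²)² = (0 + 9)² = 9² = 81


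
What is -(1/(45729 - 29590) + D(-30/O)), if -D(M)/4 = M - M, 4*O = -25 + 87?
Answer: -1/16139 ≈ -6.1962e-5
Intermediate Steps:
O = 31/2 (O = (-25 + 87)/4 = (1/4)*62 = 31/2 ≈ 15.500)
D(M) = 0 (D(M) = -4*(M - M) = -4*0 = 0)
-(1/(45729 - 29590) + D(-30/O)) = -(1/(45729 - 29590) + 0) = -(1/16139 + 0) = -1*1/16139 = -1/16139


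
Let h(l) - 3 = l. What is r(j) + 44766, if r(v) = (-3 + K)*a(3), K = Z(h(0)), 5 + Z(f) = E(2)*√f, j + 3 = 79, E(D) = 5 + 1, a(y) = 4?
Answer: 44734 + 24*√3 ≈ 44776.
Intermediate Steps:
E(D) = 6
j = 76 (j = -3 + 79 = 76)
h(l) = 3 + l
Z(f) = -5 + 6*√f
K = -5 + 6*√3 (K = -5 + 6*√(3 + 0) = -5 + 6*√3 ≈ 5.3923)
r(v) = -32 + 24*√3 (r(v) = (-3 + (-5 + 6*√3))*4 = (-8 + 6*√3)*4 = -32 + 24*√3)
r(j) + 44766 = (-32 + 24*√3) + 44766 = 44734 + 24*√3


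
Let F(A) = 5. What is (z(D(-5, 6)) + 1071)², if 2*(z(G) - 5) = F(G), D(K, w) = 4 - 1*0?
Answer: 4652649/4 ≈ 1.1632e+6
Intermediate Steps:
D(K, w) = 4 (D(K, w) = 4 + 0 = 4)
z(G) = 15/2 (z(G) = 5 + (½)*5 = 5 + 5/2 = 15/2)
(z(D(-5, 6)) + 1071)² = (15/2 + 1071)² = (2157/2)² = 4652649/4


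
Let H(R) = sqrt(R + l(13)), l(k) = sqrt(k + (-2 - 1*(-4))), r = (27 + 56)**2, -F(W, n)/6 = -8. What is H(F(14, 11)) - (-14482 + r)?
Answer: 7593 + sqrt(48 + sqrt(15)) ≈ 7600.2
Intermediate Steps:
F(W, n) = 48 (F(W, n) = -6*(-8) = 48)
r = 6889 (r = 83**2 = 6889)
l(k) = sqrt(2 + k) (l(k) = sqrt(k + (-2 + 4)) = sqrt(k + 2) = sqrt(2 + k))
H(R) = sqrt(R + sqrt(15)) (H(R) = sqrt(R + sqrt(2 + 13)) = sqrt(R + sqrt(15)))
H(F(14, 11)) - (-14482 + r) = sqrt(48 + sqrt(15)) - (-14482 + 6889) = sqrt(48 + sqrt(15)) - 1*(-7593) = sqrt(48 + sqrt(15)) + 7593 = 7593 + sqrt(48 + sqrt(15))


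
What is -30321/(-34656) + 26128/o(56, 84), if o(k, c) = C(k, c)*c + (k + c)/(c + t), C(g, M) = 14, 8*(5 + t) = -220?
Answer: 504931691/21914144 ≈ 23.041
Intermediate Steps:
t = -65/2 (t = -5 + (⅛)*(-220) = -5 - 55/2 = -65/2 ≈ -32.500)
o(k, c) = 14*c + (c + k)/(-65/2 + c) (o(k, c) = 14*c + (k + c)/(c - 65/2) = 14*c + (c + k)/(-65/2 + c))
-30321/(-34656) + 26128/o(56, 84) = -30321/(-34656) + 26128/((2*(56 - 454*84 + 14*84²)/(-65 + 2*84))) = -30321*(-1/34656) + 26128/((2*(56 - 38136 + 14*7056)/(-65 + 168))) = 10107/11552 + 26128/((2*(56 - 38136 + 98784)/103)) = 10107/11552 + 26128/((2*(1/103)*60704)) = 10107/11552 + 26128/(121408/103) = 10107/11552 + 26128*(103/121408) = 10107/11552 + 168199/7588 = 504931691/21914144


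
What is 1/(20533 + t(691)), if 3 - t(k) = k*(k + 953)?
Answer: -1/1115468 ≈ -8.9648e-7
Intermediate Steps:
t(k) = 3 - k*(953 + k) (t(k) = 3 - k*(k + 953) = 3 - k*(953 + k))
1/(20533 + t(691)) = 1/(20533 + (3 - 1*691**2 - 953*691)) = 1/(20533 + (3 - 1*477481 - 658523)) = 1/(20533 + (3 - 477481 - 658523)) = 1/(20533 - 1136001) = 1/(-1115468) = -1/1115468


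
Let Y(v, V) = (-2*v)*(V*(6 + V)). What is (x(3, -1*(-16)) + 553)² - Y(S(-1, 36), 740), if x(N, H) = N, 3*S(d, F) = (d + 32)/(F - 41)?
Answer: -5917888/3 ≈ -1.9726e+6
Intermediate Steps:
S(d, F) = (32 + d)/(3*(-41 + F)) (S(d, F) = ((d + 32)/(F - 41))/3 = ((32 + d)/(-41 + F))/3 = (32 + d)/(3*(-41 + F)))
Y(v, V) = -2*V*v*(6 + V)
(x(3, -1*(-16)) + 553)² - Y(S(-1, 36), 740) = (3 + 553)² - (-2)*740*(32 - 1)/(3*(-41 + 36))*(6 + 740) = 556² - (-2)*740*(⅓)*31/(-5)*746 = 309136 - (-2)*740*(⅓)*(-⅕)*31*746 = 309136 - (-2)*740*(-31)*746/15 = 309136 - 1*6845296/3 = 309136 - 6845296/3 = -5917888/3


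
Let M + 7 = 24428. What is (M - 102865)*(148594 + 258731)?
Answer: -31952202300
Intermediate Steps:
M = 24421 (M = -7 + 24428 = 24421)
(M - 102865)*(148594 + 258731) = (24421 - 102865)*(148594 + 258731) = -78444*407325 = -31952202300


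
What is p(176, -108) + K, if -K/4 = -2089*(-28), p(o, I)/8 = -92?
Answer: -234704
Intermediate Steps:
p(o, I) = -736 (p(o, I) = 8*(-92) = -736)
K = -233968 (K = -(-8356)*(-28) = -4*58492 = -233968)
p(176, -108) + K = -736 - 233968 = -234704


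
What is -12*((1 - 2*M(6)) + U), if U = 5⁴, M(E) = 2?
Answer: -7464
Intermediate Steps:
U = 625
-12*((1 - 2*M(6)) + U) = -12*((1 - 2*2) + 625) = -12*((1 - 4) + 625) = -12*(-3 + 625) = -12*622 = -7464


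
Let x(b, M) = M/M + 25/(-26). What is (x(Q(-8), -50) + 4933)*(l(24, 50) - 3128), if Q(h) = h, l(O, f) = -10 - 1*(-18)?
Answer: -15391080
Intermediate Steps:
l(O, f) = 8 (l(O, f) = -10 + 18 = 8)
x(b, M) = 1/26 (x(b, M) = 1 + 25*(-1/26) = 1 - 25/26 = 1/26)
(x(Q(-8), -50) + 4933)*(l(24, 50) - 3128) = (1/26 + 4933)*(8 - 3128) = (128259/26)*(-3120) = -15391080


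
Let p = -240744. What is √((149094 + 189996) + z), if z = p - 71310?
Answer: 6*√751 ≈ 164.43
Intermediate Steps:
z = -312054 (z = -240744 - 71310 = -312054)
√((149094 + 189996) + z) = √((149094 + 189996) - 312054) = √(339090 - 312054) = √27036 = 6*√751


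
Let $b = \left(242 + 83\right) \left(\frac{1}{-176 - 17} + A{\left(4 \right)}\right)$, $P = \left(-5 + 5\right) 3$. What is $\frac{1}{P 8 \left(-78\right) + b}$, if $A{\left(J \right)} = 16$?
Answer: $\frac{193}{1003275} \approx 0.00019237$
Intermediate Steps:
$P = 0$ ($P = 0 \cdot 3 = 0$)
$b = \frac{1003275}{193}$ ($b = \left(242 + 83\right) \left(\frac{1}{-176 - 17} + 16\right) = 325 \left(\frac{1}{-193} + 16\right) = 325 \left(- \frac{1}{193} + 16\right) = 325 \cdot \frac{3087}{193} = \frac{1003275}{193} \approx 5198.3$)
$\frac{1}{P 8 \left(-78\right) + b} = \frac{1}{0 \cdot 8 \left(-78\right) + \frac{1003275}{193}} = \frac{1}{0 \left(-78\right) + \frac{1003275}{193}} = \frac{1}{0 + \frac{1003275}{193}} = \frac{1}{\frac{1003275}{193}} = \frac{193}{1003275}$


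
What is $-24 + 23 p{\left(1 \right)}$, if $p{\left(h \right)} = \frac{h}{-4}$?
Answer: $- \frac{119}{4} \approx -29.75$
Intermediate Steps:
$p{\left(h \right)} = - \frac{h}{4}$ ($p{\left(h \right)} = h \left(- \frac{1}{4}\right) = - \frac{h}{4}$)
$-24 + 23 p{\left(1 \right)} = -24 + 23 \left(\left(- \frac{1}{4}\right) 1\right) = -24 + 23 \left(- \frac{1}{4}\right) = -24 - \frac{23}{4} = - \frac{119}{4}$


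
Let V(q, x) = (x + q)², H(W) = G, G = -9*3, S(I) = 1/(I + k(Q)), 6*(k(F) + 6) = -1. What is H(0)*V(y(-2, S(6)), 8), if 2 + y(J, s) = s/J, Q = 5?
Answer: -2187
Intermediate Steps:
k(F) = -37/6 (k(F) = -6 + (⅙)*(-1) = -6 - ⅙ = -37/6)
S(I) = 1/(-37/6 + I) (S(I) = 1/(I - 37/6) = 1/(-37/6 + I))
G = -27
H(W) = -27
y(J, s) = -2 + s/J
V(q, x) = (q + x)²
H(0)*V(y(-2, S(6)), 8) = -27*((-2 + (6/(-37 + 6*6))/(-2)) + 8)² = -27*((-2 + (6/(-37 + 36))*(-½)) + 8)² = -27*((-2 + (6/(-1))*(-½)) + 8)² = -27*((-2 + (6*(-1))*(-½)) + 8)² = -27*((-2 - 6*(-½)) + 8)² = -27*((-2 + 3) + 8)² = -27*(1 + 8)² = -27*9² = -27*81 = -2187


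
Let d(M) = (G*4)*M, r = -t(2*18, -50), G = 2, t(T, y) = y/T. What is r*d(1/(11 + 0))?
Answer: 100/99 ≈ 1.0101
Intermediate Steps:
r = 25/18 (r = -(-50)/(2*18) = -(-50)/36 = -1*(-25/18) = 25/18 ≈ 1.3889)
d(M) = 8*M (d(M) = (2*4)*M = 8*M)
r*d(1/(11 + 0)) = 25*(8/(11 + 0))/18 = 25*(8/11)/18 = 25*(8*(1/11))/18 = (25/18)*(8/11) = 100/99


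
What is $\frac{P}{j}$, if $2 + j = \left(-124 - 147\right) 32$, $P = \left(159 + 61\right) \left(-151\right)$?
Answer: $\frac{16610}{4337} \approx 3.8298$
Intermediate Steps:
$P = -33220$ ($P = 220 \left(-151\right) = -33220$)
$j = -8674$ ($j = -2 + \left(-124 - 147\right) 32 = -2 - 8672 = -8674$)
$\frac{P}{j} = - \frac{33220}{-8674} = \left(-33220\right) \left(- \frac{1}{8674}\right) = \frac{16610}{4337}$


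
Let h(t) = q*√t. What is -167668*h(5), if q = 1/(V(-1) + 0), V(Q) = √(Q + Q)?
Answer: 83834*I*√10 ≈ 2.6511e+5*I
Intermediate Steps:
V(Q) = √2*√Q (V(Q) = √(2*Q) = √2*√Q)
q = -I*√2/2 (q = 1/(√2*√(-1) + 0) = 1/(√2*I + 0) = 1/(I*√2 + 0) = 1/(I*√2) = -I*√2/2 ≈ -0.70711*I)
h(t) = -I*√2*√t/2 (h(t) = (-I*√2/2)*√t = -I*√2*√t/2)
-167668*h(5) = -(-83834)*I*√2*√5 = -(-83834)*I*√10 = 83834*I*√10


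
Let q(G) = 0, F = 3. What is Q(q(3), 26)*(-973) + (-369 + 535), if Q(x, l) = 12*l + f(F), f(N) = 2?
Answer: -305356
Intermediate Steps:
Q(x, l) = 2 + 12*l (Q(x, l) = 12*l + 2 = 2 + 12*l)
Q(q(3), 26)*(-973) + (-369 + 535) = (2 + 12*26)*(-973) + (-369 + 535) = (2 + 312)*(-973) + 166 = 314*(-973) + 166 = -305522 + 166 = -305356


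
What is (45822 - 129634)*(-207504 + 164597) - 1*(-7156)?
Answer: 3596128640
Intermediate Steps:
(45822 - 129634)*(-207504 + 164597) - 1*(-7156) = -83812*(-42907) + 7156 = 3596121484 + 7156 = 3596128640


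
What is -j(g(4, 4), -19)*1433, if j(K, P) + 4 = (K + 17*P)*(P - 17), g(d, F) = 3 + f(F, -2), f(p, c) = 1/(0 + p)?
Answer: -16489531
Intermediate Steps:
f(p, c) = 1/p
g(d, F) = 3 + 1/F
j(K, P) = -4 + (-17 + P)*(K + 17*P) (j(K, P) = -4 + (K + 17*P)*(P - 17) = -4 + (K + 17*P)*(-17 + P) = -4 + (-17 + P)*(K + 17*P))
-j(g(4, 4), -19)*1433 = -(-4 - 289*(-19) - 17*(3 + 1/4) + 17*(-19)² + (3 + 1/4)*(-19))*1433 = -(-4 + 5491 - 17*(3 + ¼) + 17*361 + (3 + ¼)*(-19))*1433 = -(-4 + 5491 - 17*13/4 + 6137 + (13/4)*(-19))*1433 = -(-4 + 5491 - 221/4 + 6137 - 247/4)*1433 = -11507*1433 = -1*16489531 = -16489531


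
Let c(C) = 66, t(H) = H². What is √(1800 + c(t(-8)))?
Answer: √1866 ≈ 43.197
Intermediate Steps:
√(1800 + c(t(-8))) = √(1800 + 66) = √1866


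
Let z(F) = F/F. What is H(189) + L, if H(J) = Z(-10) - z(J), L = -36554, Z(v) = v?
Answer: -36565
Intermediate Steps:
z(F) = 1
H(J) = -11 (H(J) = -10 - 1*1 = -10 - 1 = -11)
H(189) + L = -11 - 36554 = -36565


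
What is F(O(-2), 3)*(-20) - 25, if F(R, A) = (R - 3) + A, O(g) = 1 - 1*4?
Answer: 35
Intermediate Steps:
O(g) = -3 (O(g) = 1 - 4 = -3)
F(R, A) = -3 + A + R (F(R, A) = (-3 + R) + A = -3 + A + R)
F(O(-2), 3)*(-20) - 25 = (-3 + 3 - 3)*(-20) - 25 = -3*(-20) - 25 = 60 - 25 = 35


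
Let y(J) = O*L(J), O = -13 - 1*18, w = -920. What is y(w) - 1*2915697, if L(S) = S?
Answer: -2887177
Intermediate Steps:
O = -31 (O = -13 - 18 = -31)
y(J) = -31*J
y(w) - 1*2915697 = -31*(-920) - 1*2915697 = 28520 - 2915697 = -2887177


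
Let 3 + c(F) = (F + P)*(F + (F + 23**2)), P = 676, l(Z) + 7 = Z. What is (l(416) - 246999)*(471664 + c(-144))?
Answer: -147922683070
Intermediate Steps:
l(Z) = -7 + Z
c(F) = -3 + (529 + 2*F)*(676 + F) (c(F) = -3 + (F + 676)*(F + (F + 23**2)) = -3 + (676 + F)*(F + (F + 529)) = -3 + (676 + F)*(F + (529 + F)) = -3 + (676 + F)*(529 + 2*F) = -3 + (529 + 2*F)*(676 + F))
(l(416) - 246999)*(471664 + c(-144)) = ((-7 + 416) - 246999)*(471664 + (357601 + 2*(-144)**2 + 1881*(-144))) = (409 - 246999)*(471664 + (357601 + 2*20736 - 270864)) = -246590*(471664 + (357601 + 41472 - 270864)) = -246590*(471664 + 128209) = -246590*599873 = -147922683070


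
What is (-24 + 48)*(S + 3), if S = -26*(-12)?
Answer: 7560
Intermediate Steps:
S = 312
(-24 + 48)*(S + 3) = (-24 + 48)*(312 + 3) = 24*315 = 7560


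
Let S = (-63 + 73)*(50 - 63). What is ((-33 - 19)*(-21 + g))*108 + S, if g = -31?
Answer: 291902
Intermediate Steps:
S = -130 (S = 10*(-13) = -130)
((-33 - 19)*(-21 + g))*108 + S = ((-33 - 19)*(-21 - 31))*108 - 130 = -52*(-52)*108 - 130 = 2704*108 - 130 = 292032 - 130 = 291902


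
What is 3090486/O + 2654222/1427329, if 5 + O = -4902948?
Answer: 8602385425672/6998127002537 ≈ 1.2292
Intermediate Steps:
O = -4902953 (O = -5 - 4902948 = -4902953)
3090486/O + 2654222/1427329 = 3090486/(-4902953) + 2654222/1427329 = 3090486*(-1/4902953) + 2654222*(1/1427329) = -3090486/4902953 + 2654222/1427329 = 8602385425672/6998127002537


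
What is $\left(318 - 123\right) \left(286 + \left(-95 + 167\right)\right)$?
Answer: $69810$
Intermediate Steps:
$\left(318 - 123\right) \left(286 + \left(-95 + 167\right)\right) = 195 \left(286 + 72\right) = 195 \cdot 358 = 69810$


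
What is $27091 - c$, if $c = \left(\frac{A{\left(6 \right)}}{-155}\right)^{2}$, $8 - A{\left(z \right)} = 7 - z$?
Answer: $\frac{650861226}{24025} \approx 27091.0$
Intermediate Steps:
$A{\left(z \right)} = 1 + z$ ($A{\left(z \right)} = 8 - \left(7 - z\right) = 8 + \left(-7 + z\right) = 1 + z$)
$c = \frac{49}{24025}$ ($c = \left(\frac{1 + 6}{-155}\right)^{2} = \left(7 \left(- \frac{1}{155}\right)\right)^{2} = \left(- \frac{7}{155}\right)^{2} = \frac{49}{24025} \approx 0.0020395$)
$27091 - c = 27091 - \frac{49}{24025} = \frac{650861226}{24025}$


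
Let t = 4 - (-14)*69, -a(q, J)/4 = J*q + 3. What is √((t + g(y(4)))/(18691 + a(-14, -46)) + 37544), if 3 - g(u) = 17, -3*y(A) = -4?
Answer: 2*√2433855680691/16103 ≈ 193.76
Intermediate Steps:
a(q, J) = -12 - 4*J*q (a(q, J) = -4*(J*q + 3) = -4*(3 + J*q) = -12 - 4*J*q)
y(A) = 4/3 (y(A) = -⅓*(-4) = 4/3)
g(u) = -14 (g(u) = 3 - 1*17 = 3 - 17 = -14)
t = 970 (t = 4 - 14*(-69) = 4 + 966 = 970)
√((t + g(y(4)))/(18691 + a(-14, -46)) + 37544) = √((970 - 14)/(18691 + (-12 - 4*(-46)*(-14))) + 37544) = √(956/(18691 + (-12 - 2576)) + 37544) = √(956/(18691 - 2588) + 37544) = √(956/16103 + 37544) = √(604571988/16103) = 2*√2433855680691/16103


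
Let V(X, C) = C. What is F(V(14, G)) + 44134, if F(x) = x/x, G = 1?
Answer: 44135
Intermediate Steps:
F(x) = 1
F(V(14, G)) + 44134 = 1 + 44134 = 44135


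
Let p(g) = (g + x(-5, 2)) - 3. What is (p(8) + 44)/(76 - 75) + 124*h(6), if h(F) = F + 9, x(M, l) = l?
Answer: 1911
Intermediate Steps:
h(F) = 9 + F
p(g) = -1 + g (p(g) = (g + 2) - 3 = (2 + g) - 3 = -1 + g)
(p(8) + 44)/(76 - 75) + 124*h(6) = ((-1 + 8) + 44)/(76 - 75) + 124*(9 + 6) = (7 + 44)/1 + 124*15 = 51*1 + 1860 = 51 + 1860 = 1911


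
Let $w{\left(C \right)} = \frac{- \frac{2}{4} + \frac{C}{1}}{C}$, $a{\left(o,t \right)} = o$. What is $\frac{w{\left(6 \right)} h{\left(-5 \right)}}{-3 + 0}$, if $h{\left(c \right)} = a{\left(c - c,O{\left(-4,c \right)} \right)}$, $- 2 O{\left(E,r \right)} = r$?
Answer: $0$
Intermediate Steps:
$O{\left(E,r \right)} = - \frac{r}{2}$
$w{\left(C \right)} = \frac{- \frac{1}{2} + C}{C}$ ($w{\left(C \right)} = \frac{\left(-2\right) \frac{1}{4} + C 1}{C} = \frac{- \frac{1}{2} + C}{C}$)
$h{\left(c \right)} = 0$ ($h{\left(c \right)} = c - c = 0$)
$\frac{w{\left(6 \right)} h{\left(-5 \right)}}{-3 + 0} = \frac{\frac{- \frac{1}{2} + 6}{6} \cdot 0}{-3 + 0} = \frac{\frac{1}{6} \cdot \frac{11}{2} \cdot 0}{-3} = \frac{11}{12} \cdot 0 \left(- \frac{1}{3}\right) = 0 \left(- \frac{1}{3}\right) = 0$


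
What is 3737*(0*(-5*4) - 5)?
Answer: -18685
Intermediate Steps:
3737*(0*(-5*4) - 5) = 3737*(0*(-20) - 5) = 3737*(0 - 5) = 3737*(-5) = -18685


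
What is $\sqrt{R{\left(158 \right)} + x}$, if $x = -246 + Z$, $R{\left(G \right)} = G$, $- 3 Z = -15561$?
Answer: $\sqrt{5099} \approx 71.407$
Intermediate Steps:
$Z = 5187$ ($Z = \left(- \frac{1}{3}\right) \left(-15561\right) = 5187$)
$x = 4941$ ($x = -246 + 5187 = 4941$)
$\sqrt{R{\left(158 \right)} + x} = \sqrt{158 + 4941} = \sqrt{5099}$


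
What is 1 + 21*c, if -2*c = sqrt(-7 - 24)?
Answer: 1 - 21*I*sqrt(31)/2 ≈ 1.0 - 58.462*I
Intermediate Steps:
c = -I*sqrt(31)/2 (c = -sqrt(-7 - 24)/2 = -I*sqrt(31)/2 ≈ -2.7839*I)
1 + 21*c = 1 + 21*(-I*sqrt(31)/2) = 1 - 21*I*sqrt(31)/2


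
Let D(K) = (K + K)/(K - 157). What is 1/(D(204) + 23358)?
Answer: 47/1098234 ≈ 4.2796e-5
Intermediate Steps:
D(K) = 2*K/(-157 + K) (D(K) = (2*K)/(-157 + K) = 2*K/(-157 + K))
1/(D(204) + 23358) = 1/(2*204/(-157 + 204) + 23358) = 1/(2*204/47 + 23358) = 1/(2*204*(1/47) + 23358) = 1/(408/47 + 23358) = 1/(1098234/47) = 47/1098234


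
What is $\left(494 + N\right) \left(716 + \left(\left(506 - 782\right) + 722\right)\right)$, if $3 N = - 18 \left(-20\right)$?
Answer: $713468$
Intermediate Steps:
$N = 120$ ($N = \frac{\left(-1\right) 18 \left(-20\right)}{3} = \frac{\left(-1\right) \left(-360\right)}{3} = \frac{1}{3} \cdot 360 = 120$)
$\left(494 + N\right) \left(716 + \left(\left(506 - 782\right) + 722\right)\right) = \left(494 + 120\right) \left(716 + \left(\left(506 - 782\right) + 722\right)\right) = 614 \left(716 + \left(-276 + 722\right)\right) = 614 \left(716 + 446\right) = 614 \cdot 1162 = 713468$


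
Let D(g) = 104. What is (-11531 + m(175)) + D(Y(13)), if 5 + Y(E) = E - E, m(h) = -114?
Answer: -11541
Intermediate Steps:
Y(E) = -5 (Y(E) = -5 + (E - E) = -5 + 0 = -5)
(-11531 + m(175)) + D(Y(13)) = (-11531 - 114) + 104 = -11645 + 104 = -11541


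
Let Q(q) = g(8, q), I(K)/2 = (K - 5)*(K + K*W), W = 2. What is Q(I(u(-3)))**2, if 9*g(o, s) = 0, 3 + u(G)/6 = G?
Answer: 0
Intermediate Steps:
u(G) = -18 + 6*G
I(K) = 6*K*(-5 + K) (I(K) = 2*((K - 5)*(K + K*2)) = 2*((-5 + K)*(K + 2*K)) = 2*((-5 + K)*(3*K)) = 2*(3*K*(-5 + K)) = 6*K*(-5 + K))
g(o, s) = 0 (g(o, s) = (1/9)*0 = 0)
Q(q) = 0
Q(I(u(-3)))**2 = 0**2 = 0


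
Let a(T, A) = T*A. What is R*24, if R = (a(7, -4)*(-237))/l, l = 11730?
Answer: 26544/1955 ≈ 13.577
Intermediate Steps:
a(T, A) = A*T
R = 1106/1955 (R = (-4*7*(-237))/11730 = -28*(-237)*(1/11730) = 6636*(1/11730) = 1106/1955 ≈ 0.56573)
R*24 = (1106/1955)*24 = 26544/1955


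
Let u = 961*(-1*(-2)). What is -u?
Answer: -1922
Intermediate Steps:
u = 1922 (u = 961*2 = 1922)
-u = -1*1922 = -1922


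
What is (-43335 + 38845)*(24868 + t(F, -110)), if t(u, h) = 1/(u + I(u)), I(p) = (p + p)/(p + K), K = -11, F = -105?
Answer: -133653759956/1197 ≈ -1.1166e+8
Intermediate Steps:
I(p) = 2*p/(-11 + p) (I(p) = (p + p)/(p - 11) = (2*p)/(-11 + p) = 2*p/(-11 + p))
t(u, h) = 1/(u + 2*u/(-11 + u))
(-43335 + 38845)*(24868 + t(F, -110)) = (-43335 + 38845)*(24868 + (-11 - 105)/((-105)*(-9 - 105))) = -4490*(24868 - 1/105*(-116)/(-114)) = -4490*(24868 - 1/105*(-1/114)*(-116)) = -4490*(24868 - 58/5985) = -4490*148834922/5985 = -133653759956/1197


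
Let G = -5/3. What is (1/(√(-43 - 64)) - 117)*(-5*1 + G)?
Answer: 780 + 20*I*√107/321 ≈ 780.0 + 0.64449*I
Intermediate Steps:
G = -5/3 (G = -5*⅓ = -5/3 ≈ -1.6667)
(1/(√(-43 - 64)) - 117)*(-5*1 + G) = (1/(√(-43 - 64)) - 117)*(-5*1 - 5/3) = (1/(√(-107)) - 117)*(-5 - 5/3) = (1/(I*√107) - 117)*(-20/3) = (-I*√107/107 - 117)*(-20/3) = (-117 - I*√107/107)*(-20/3) = 780 + 20*I*√107/321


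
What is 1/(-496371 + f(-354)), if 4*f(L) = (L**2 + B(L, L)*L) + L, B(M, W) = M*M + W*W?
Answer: -2/45292125 ≈ -4.4158e-8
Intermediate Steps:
B(M, W) = M**2 + W**2
f(L) = L**3/2 + L/4 + L**2/4 (f(L) = ((L**2 + (L**2 + L**2)*L) + L)/4 = ((L**2 + (2*L**2)*L) + L)/4 = ((L**2 + 2*L**3) + L)/4 = (L + L**2 + 2*L**3)/4 = L**3/2 + L/4 + L**2/4)
1/(-496371 + f(-354)) = 1/(-496371 + (1/4)*(-354)*(1 - 354 + 2*(-354)**2)) = 1/(-496371 + (1/4)*(-354)*(1 - 354 + 2*125316)) = 1/(-496371 + (1/4)*(-354)*(1 - 354 + 250632)) = 1/(-496371 + (1/4)*(-354)*250279) = 1/(-496371 - 44299383/2) = 1/(-45292125/2) = -2/45292125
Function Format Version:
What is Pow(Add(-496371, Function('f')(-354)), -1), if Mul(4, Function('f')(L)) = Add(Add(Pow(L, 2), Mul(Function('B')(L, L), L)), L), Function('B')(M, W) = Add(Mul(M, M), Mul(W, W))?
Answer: Rational(-2, 45292125) ≈ -4.4158e-8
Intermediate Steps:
Function('B')(M, W) = Add(Pow(M, 2), Pow(W, 2))
Function('f')(L) = Add(Mul(Rational(1, 2), Pow(L, 3)), Mul(Rational(1, 4), L), Mul(Rational(1, 4), Pow(L, 2))) (Function('f')(L) = Mul(Rational(1, 4), Add(Add(Pow(L, 2), Mul(Add(Pow(L, 2), Pow(L, 2)), L)), L)) = Mul(Rational(1, 4), Add(Add(Pow(L, 2), Mul(Mul(2, Pow(L, 2)), L)), L)) = Mul(Rational(1, 4), Add(Add(Pow(L, 2), Mul(2, Pow(L, 3))), L)) = Mul(Rational(1, 4), Add(L, Pow(L, 2), Mul(2, Pow(L, 3)))) = Add(Mul(Rational(1, 2), Pow(L, 3)), Mul(Rational(1, 4), L), Mul(Rational(1, 4), Pow(L, 2))))
Pow(Add(-496371, Function('f')(-354)), -1) = Pow(Add(-496371, Mul(Rational(1, 4), -354, Add(1, -354, Mul(2, Pow(-354, 2))))), -1) = Pow(Add(-496371, Mul(Rational(1, 4), -354, Add(1, -354, Mul(2, 125316)))), -1) = Pow(Add(-496371, Mul(Rational(1, 4), -354, Add(1, -354, 250632))), -1) = Pow(Add(-496371, Mul(Rational(1, 4), -354, 250279)), -1) = Pow(Add(-496371, Rational(-44299383, 2)), -1) = Pow(Rational(-45292125, 2), -1) = Rational(-2, 45292125)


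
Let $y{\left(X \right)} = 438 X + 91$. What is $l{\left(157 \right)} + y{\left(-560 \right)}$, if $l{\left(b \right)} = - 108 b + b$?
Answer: $-261988$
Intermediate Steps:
$l{\left(b \right)} = - 107 b$
$y{\left(X \right)} = 91 + 438 X$
$l{\left(157 \right)} + y{\left(-560 \right)} = \left(-107\right) 157 + \left(91 + 438 \left(-560\right)\right) = -16799 + \left(91 - 245280\right) = -16799 - 245189 = -261988$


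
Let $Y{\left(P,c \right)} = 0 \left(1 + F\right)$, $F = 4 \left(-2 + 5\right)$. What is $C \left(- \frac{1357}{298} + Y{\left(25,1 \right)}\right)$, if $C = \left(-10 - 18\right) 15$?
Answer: $\frac{284970}{149} \approx 1912.6$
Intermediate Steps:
$F = 12$ ($F = 4 \cdot 3 = 12$)
$Y{\left(P,c \right)} = 0$ ($Y{\left(P,c \right)} = 0 \left(1 + 12\right) = 0 \cdot 13 = 0$)
$C = -420$ ($C = \left(-28\right) 15 = -420$)
$C \left(- \frac{1357}{298} + Y{\left(25,1 \right)}\right) = - 420 \left(- \frac{1357}{298} + 0\right) = \left(-420\right) \left(- \frac{1357}{298}\right) = \frac{284970}{149}$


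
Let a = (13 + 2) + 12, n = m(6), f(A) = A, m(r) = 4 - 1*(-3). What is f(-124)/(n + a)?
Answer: -62/17 ≈ -3.6471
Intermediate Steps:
m(r) = 7 (m(r) = 4 + 3 = 7)
n = 7
a = 27 (a = 15 + 12 = 27)
f(-124)/(n + a) = -124/(7 + 27) = -124/34 = -124*1/34 = -62/17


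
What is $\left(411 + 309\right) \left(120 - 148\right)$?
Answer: $-20160$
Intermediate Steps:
$\left(411 + 309\right) \left(120 - 148\right) = 720 \left(-28\right) = -20160$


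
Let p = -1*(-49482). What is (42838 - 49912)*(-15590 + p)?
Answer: -239752008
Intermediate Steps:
p = 49482
(42838 - 49912)*(-15590 + p) = (42838 - 49912)*(-15590 + 49482) = -7074*33892 = -239752008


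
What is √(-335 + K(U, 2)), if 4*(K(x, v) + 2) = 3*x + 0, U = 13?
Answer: I*√1309/2 ≈ 18.09*I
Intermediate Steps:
K(x, v) = -2 + 3*x/4 (K(x, v) = -2 + (3*x + 0)/4 = -2 + (3*x)/4 = -2 + 3*x/4)
√(-335 + K(U, 2)) = √(-335 + (-2 + (¾)*13)) = √(-335 + (-2 + 39/4)) = √(-335 + 31/4) = √(-1309/4) = I*√1309/2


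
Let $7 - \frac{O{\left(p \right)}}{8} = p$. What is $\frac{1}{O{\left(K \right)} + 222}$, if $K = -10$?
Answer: $\frac{1}{358} \approx 0.0027933$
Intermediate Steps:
$O{\left(p \right)} = 56 - 8 p$
$\frac{1}{O{\left(K \right)} + 222} = \frac{1}{\left(56 - -80\right) + 222} = \frac{1}{\left(56 + 80\right) + 222} = \frac{1}{136 + 222} = \frac{1}{358}$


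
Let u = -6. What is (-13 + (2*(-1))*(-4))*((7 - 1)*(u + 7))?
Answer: -30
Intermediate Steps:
(-13 + (2*(-1))*(-4))*((7 - 1)*(u + 7)) = (-13 + (2*(-1))*(-4))*((7 - 1)*(-6 + 7)) = (-13 - 2*(-4))*(6*1) = (-13 + 8)*6 = -5*6 = -30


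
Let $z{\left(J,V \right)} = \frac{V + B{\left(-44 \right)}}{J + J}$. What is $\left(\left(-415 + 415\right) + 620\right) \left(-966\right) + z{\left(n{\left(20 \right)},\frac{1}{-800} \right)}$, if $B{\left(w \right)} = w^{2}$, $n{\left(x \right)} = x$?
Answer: $- \frac{19163891201}{32000} \approx -5.9887 \cdot 10^{5}$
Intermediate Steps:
$z{\left(J,V \right)} = \frac{1936 + V}{2 J}$ ($z{\left(J,V \right)} = \frac{V + \left(-44\right)^{2}}{J + J} = \frac{V + 1936}{2 J} = \left(1936 + V\right) \frac{1}{2 J} = \frac{1936 + V}{2 J}$)
$\left(\left(-415 + 415\right) + 620\right) \left(-966\right) + z{\left(n{\left(20 \right)},\frac{1}{-800} \right)} = \left(\left(-415 + 415\right) + 620\right) \left(-966\right) + \frac{1936 + \frac{1}{-800}}{2 \cdot 20} = \left(0 + 620\right) \left(-966\right) + \frac{1}{2} \cdot \frac{1}{20} \left(1936 - \frac{1}{800}\right) = 620 \left(-966\right) + \frac{1}{2} \cdot \frac{1}{20} \cdot \frac{1548799}{800} = -598920 + \frac{1548799}{32000} = - \frac{19163891201}{32000}$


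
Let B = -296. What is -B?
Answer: 296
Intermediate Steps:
-B = -1*(-296) = 296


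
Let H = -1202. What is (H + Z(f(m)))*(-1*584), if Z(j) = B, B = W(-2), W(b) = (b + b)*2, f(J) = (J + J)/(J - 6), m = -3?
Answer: 706640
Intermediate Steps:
f(J) = 2*J/(-6 + J) (f(J) = (2*J)/(-6 + J) = 2*J/(-6 + J))
W(b) = 4*b (W(b) = (2*b)*2 = 4*b)
B = -8 (B = 4*(-2) = -8)
Z(j) = -8
(H + Z(f(m)))*(-1*584) = (-1202 - 8)*(-1*584) = -1210*(-584) = 706640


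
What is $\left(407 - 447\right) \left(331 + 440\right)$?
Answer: $-30840$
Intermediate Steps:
$\left(407 - 447\right) \left(331 + 440\right) = \left(-40\right) 771 = -30840$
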